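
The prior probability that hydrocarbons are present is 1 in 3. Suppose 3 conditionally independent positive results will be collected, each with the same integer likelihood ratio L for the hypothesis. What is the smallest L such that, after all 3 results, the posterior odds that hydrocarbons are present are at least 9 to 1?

Prior odds = (1/3)/(2/3) = 0.5.
Target odds = 9.
Need L³ ≥ 9 ÷ 0.5 = 18.
2³ = 8 < 18 ≤ 27 = 3³, so L = 3.

3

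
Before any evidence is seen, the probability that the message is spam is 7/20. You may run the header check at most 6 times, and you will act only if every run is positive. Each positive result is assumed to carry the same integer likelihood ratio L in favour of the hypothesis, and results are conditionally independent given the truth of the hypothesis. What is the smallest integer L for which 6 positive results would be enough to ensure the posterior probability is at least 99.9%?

4

Prior odds = 0.35/0.65 = 7/13.
Target odds = 0.999/0.001 = 999.
Need L⁶ ≥ 999 ÷ (7/13) = 12987/7.
3⁶ = 729 < 12987/7 ≤ 4096 = 4⁶, so L = 4.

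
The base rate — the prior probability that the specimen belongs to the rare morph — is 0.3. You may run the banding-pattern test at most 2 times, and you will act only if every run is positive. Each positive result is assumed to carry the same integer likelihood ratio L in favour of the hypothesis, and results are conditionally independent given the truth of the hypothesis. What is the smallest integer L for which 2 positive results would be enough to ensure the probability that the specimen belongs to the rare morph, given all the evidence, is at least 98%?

11

Prior odds = 0.3/0.7 = 3/7.
Target odds = 0.98/0.02 = 49.
Need L² ≥ 49 ÷ (3/7) = 343/3.
10² = 100 < 343/3 ≤ 121 = 11², so L = 11.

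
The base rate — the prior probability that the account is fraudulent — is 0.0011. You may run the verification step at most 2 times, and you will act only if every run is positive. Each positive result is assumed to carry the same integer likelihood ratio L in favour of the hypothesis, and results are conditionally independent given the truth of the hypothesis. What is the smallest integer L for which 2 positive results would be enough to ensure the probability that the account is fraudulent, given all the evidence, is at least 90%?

Prior odds = 0.0011/0.9989 = 11/9989.
Target odds = 0.9/0.1 = 9.
Need L² ≥ 9 ÷ (11/9989) = 89901/11.
90² = 8100 < 89901/11 ≤ 8281 = 91², so L = 91.

91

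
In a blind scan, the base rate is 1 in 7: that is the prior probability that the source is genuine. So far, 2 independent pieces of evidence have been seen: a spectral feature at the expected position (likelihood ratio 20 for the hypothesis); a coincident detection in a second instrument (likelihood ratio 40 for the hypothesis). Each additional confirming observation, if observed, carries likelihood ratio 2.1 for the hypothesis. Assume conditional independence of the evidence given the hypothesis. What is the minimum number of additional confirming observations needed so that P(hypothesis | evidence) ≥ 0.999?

3

Prior odds = (1/7)/(6/7) = 1/6.
Combined Bayes factor of the evidence already in hand = 20 × 40 = 800.
Odds after that evidence = (1/6) × 800 = 400/3.
Target odds = 0.999/0.001 = 999.
Need 2.1ⁿ ≥ 999 ÷ (400/3) = 7.4925.
2.1² = 4.41 falls short of 7.4925 but 2.1³ = 9.261 reaches it, so n = 3.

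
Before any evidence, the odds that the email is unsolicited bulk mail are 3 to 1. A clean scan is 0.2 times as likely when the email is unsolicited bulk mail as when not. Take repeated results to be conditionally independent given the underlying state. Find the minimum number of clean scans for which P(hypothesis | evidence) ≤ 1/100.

4

Prior odds = 3.
Likelihood ratio per clean scan = 0.2.
Target posterior odds = 0.01/0.99 = 1/99.
Require 0.2ⁿ ≤ 1/99 ÷ 3 = 1/297.
0.2³ = 0.008 is still above 1/297 but 0.2⁴ = 0.0016 is at or below it, so n = 4.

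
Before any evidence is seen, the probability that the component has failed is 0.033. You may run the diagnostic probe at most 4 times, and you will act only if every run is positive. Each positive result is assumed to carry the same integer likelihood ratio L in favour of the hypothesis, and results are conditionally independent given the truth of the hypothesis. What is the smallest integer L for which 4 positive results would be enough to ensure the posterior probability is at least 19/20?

Prior odds = 0.033/0.967 = 33/967.
Target odds = 0.95/0.05 = 19.
Need L⁴ ≥ 19 ÷ (33/967) = 18373/33.
4⁴ = 256 < 18373/33 ≤ 625 = 5⁴, so L = 5.

5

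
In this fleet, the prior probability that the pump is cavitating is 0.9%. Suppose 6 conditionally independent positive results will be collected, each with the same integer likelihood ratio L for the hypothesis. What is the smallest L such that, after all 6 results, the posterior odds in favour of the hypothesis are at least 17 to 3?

3

Prior odds = 0.009/0.991 = 9/991.
Target odds = 17/3.
Need L⁶ ≥ 17/3 ÷ (9/991) = 16847/27.
2⁶ = 64 < 16847/27 ≤ 729 = 3⁶, so L = 3.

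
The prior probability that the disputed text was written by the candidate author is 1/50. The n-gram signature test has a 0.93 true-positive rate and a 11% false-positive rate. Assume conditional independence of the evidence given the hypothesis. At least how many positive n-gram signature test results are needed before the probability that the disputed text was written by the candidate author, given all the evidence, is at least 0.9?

Prior odds = 0.02/0.98 = 1/49.
Likelihood ratio of a positive result = 0.93/0.11 = 93/11.
Target posterior odds = 0.9/0.1 = 9.
Require (93/11)ⁿ ≥ 9 ÷ (1/49) = 441.
(93/11)² = 8649/121 falls short of 441 but (93/11)³ = 804357/1331 reaches it, so n = 3.

3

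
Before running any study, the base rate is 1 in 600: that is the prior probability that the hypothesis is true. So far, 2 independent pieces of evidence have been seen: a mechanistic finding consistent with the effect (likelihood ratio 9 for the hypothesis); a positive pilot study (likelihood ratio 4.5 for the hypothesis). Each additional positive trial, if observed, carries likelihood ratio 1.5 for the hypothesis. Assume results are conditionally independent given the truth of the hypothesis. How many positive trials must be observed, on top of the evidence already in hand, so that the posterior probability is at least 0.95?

Prior odds = (1/600)/(599/600) = 1/599.
Combined Bayes factor of the evidence already in hand = 9 × 4.5 = 40.5.
Odds after that evidence = (1/599) × 40.5 = 81/1198.
Target odds = 0.95/0.05 = 19.
Need 1.5ⁿ ≥ 19 ÷ (81/1198) = 22762/81.
1.5¹³ = 1594323/8192 falls short of 22762/81 but 1.5¹⁴ = 4782969/16384 reaches it, so n = 14.

14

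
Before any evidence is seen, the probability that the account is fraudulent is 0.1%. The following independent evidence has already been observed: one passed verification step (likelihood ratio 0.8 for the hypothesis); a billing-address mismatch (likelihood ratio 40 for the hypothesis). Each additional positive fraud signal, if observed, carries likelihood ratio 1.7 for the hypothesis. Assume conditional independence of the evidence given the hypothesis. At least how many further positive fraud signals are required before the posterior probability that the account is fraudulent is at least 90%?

11

Prior odds = 0.001/0.999 = 1/999.
Combined Bayes factor of the evidence already in hand = 0.8 × 40 = 32.
Odds after that evidence = (1/999) × 32 = 32/999.
Target odds = 0.9/0.1 = 9.
Need 1.7ⁿ ≥ 9 ÷ (32/999) = 280.96875.
1.7¹⁰ ≈201.599 falls short of 280.96875 but 1.7¹¹ ≈342.719 reaches it, so n = 11.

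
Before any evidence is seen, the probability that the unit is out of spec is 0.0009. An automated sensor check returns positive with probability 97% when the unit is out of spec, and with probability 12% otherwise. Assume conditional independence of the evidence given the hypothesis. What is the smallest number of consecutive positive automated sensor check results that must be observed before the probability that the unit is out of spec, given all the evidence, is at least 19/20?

Prior odds = 0.0009/0.9991 = 9/9991.
Likelihood ratio of a positive result = 0.97/0.12 = 97/12.
Target posterior odds = 0.95/0.05 = 19.
Require (97/12)ⁿ ≥ 19 ÷ (9/9991) = 189829/9.
(97/12)⁴ = 88529281/20736 falls short of 189829/9 but (97/12)⁵ ≈34510.6 reaches it, so n = 5.

5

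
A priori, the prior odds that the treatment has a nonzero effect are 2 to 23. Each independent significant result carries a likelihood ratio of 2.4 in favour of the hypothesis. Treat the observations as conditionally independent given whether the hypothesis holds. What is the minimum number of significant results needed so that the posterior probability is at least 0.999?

Prior odds = 2/23.
Likelihood ratio per significant result = 2.4.
Target odds: 0.999 ÷ 0.001 = 999.
Require 2.4ⁿ ≥ 999 ÷ (2/23) = 11488.5.
2.4¹⁰ ≈6340.34 falls short of 11488.5 but 2.4¹¹ ≈15216.8 reaches it, so n = 11.

11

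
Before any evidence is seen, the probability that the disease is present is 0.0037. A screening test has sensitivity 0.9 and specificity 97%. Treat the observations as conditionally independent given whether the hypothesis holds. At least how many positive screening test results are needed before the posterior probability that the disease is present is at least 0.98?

Prior odds: 0.0037 ÷ 0.9963 = 37/9963.
False-positive rate = 1 − 0.97 = 0.03; likelihood ratio of a positive = 0.9/0.03 = 30.
Target odds: 0.98 ÷ 0.02 = 49.
Need (37/9963) × 30ⁿ ≥ 49, i.e. 30ⁿ ≥ 488187/37.
30² = 900 falls short of 488187/37 but 30³ = 27000 reaches it, so n = 3.

3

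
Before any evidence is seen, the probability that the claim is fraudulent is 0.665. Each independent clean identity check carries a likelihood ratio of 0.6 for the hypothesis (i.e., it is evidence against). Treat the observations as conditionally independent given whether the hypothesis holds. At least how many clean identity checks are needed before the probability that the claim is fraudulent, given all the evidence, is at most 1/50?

Prior odds: 0.665 ÷ 0.335 = 133/67.
Likelihood ratio per clean identity check = 0.6.
Target posterior odds = 0.02/0.98 = 1/49.
Need (133/67) × 0.6ⁿ ≤ 1/49, i.e. 0.6ⁿ ≤ 67/6517.
0.6⁸ = 6561/390625 is still above 67/6517 but 0.6⁹ = 19683/1953125 is at or below it, so n = 9.

9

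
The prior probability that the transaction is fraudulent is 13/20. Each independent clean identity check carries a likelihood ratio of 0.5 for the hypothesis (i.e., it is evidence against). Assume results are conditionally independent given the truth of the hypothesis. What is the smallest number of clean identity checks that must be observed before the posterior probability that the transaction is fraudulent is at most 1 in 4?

3

Prior odds: 0.65 ÷ 0.35 = 13/7.
Likelihood ratio per clean identity check = 0.5.
Target odds: 0.25 ÷ 0.75 = 1/3.
Need (13/7) × 0.5ⁿ ≤ 1/3, i.e. 0.5ⁿ ≤ 7/39.
0.5² = 0.25 is still above 7/39 but 0.5³ = 0.125 is at or below it, so n = 3.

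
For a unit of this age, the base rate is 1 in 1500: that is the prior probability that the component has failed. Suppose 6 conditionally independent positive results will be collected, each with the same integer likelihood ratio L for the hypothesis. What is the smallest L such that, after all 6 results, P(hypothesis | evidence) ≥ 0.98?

Prior odds = (1/1500)/(1499/1500) = 1/1499.
Target odds = 0.98/0.02 = 49.
Need L⁶ ≥ 49 ÷ (1/1499) = 73451.
6⁶ = 46656 < 73451 ≤ 117649 = 7⁶, so L = 7.

7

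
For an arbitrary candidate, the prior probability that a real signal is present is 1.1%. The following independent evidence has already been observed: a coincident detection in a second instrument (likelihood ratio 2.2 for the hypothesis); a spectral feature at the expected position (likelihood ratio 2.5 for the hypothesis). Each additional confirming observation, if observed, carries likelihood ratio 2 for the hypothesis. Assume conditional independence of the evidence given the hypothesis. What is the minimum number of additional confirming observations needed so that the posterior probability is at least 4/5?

7

Prior odds = 0.011/0.989 = 11/989.
Combined Bayes factor of the evidence already in hand = 2.2 × 2.5 = 5.5.
Odds after that evidence = (11/989) × 5.5 = 121/1978.
Target odds = 0.8/0.2 = 4.
Need 2ⁿ ≥ 4 ÷ (121/1978) = 7912/121.
2⁶ = 64 falls short of 7912/121 but 2⁷ = 128 reaches it, so n = 7.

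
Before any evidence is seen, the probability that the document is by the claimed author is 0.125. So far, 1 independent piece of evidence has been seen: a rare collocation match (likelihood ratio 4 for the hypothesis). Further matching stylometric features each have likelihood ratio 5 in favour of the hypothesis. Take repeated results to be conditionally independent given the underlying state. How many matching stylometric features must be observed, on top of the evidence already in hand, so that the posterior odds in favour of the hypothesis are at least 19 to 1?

Prior odds = 0.125/0.875 = 1/7.
Bayes factor of the evidence already in hand = 4.
Odds after that evidence = (1/7) × 4 = 4/7.
Target odds = 19.
Need 5ⁿ ≥ 19 ÷ (4/7) = 33.25.
5² = 25 falls short of 33.25 but 5³ = 125 reaches it, so n = 3.

3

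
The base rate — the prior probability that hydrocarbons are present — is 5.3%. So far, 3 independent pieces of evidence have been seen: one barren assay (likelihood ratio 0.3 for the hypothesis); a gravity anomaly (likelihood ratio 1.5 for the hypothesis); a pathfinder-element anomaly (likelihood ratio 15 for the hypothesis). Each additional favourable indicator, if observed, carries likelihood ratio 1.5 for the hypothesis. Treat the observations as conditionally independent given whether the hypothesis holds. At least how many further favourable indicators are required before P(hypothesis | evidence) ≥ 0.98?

12

Prior odds = 0.053/0.947 = 53/947.
Combined Bayes factor of the evidence already in hand = 0.3 × 1.5 × 15 = 6.75.
Odds after that evidence = (53/947) × 6.75 = 1431/3788.
Target odds = 0.98/0.02 = 49.
Need 1.5ⁿ ≥ 49 ÷ (1431/3788) = 185612/1431.
1.5¹¹ = 177147/2048 falls short of 185612/1431 but 1.5¹² = 531441/4096 reaches it, so n = 12.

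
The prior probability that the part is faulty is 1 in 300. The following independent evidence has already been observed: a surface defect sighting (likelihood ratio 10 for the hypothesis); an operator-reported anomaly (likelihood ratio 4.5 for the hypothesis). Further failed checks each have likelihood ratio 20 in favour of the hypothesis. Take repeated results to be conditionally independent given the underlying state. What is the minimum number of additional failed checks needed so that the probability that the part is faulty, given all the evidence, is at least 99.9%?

Prior odds = (1/300)/(299/300) = 1/299.
Combined Bayes factor of the evidence already in hand = 10 × 4.5 = 45.
Odds after that evidence = (1/299) × 45 = 45/299.
Target odds = 0.999/0.001 = 999.
Need 20ⁿ ≥ 999 ÷ (45/299) = 6637.8.
20² = 400 falls short of 6637.8 but 20³ = 8000 reaches it, so n = 3.

3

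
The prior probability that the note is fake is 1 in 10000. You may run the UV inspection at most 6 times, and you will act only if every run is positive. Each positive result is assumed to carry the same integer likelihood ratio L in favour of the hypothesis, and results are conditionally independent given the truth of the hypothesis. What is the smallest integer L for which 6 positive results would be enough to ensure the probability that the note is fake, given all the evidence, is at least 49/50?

9

Prior odds = 0.0001/0.9999 = 1/9999.
Target odds = 0.98/0.02 = 49.
Need L⁶ ≥ 49 ÷ (1/9999) = 489951.
8⁶ = 262144 < 489951 ≤ 531441 = 9⁶, so L = 9.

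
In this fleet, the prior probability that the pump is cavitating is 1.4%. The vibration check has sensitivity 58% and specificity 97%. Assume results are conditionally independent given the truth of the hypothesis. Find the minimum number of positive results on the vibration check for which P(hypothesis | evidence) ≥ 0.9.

Prior odds: 0.014 ÷ 0.986 = 7/493.
False-positive rate = 1 − 0.97 = 0.03; likelihood ratio of a positive = 0.58/0.03 = 58/3.
Target odds: 0.9 ÷ 0.1 = 9.
Need (7/493) × (58/3)ⁿ ≥ 9, i.e. (58/3)ⁿ ≥ 4437/7.
(58/3)² = 3364/9 falls short of 4437/7 but (58/3)³ = 195112/27 reaches it, so n = 3.

3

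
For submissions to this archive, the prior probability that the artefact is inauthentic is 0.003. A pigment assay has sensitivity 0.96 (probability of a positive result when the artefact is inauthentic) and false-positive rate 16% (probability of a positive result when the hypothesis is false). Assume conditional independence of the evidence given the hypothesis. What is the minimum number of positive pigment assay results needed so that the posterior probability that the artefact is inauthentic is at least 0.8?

Prior odds: 0.003 ÷ 0.997 = 3/997.
Likelihood ratio of a positive result = 0.96/0.16 = 6.
Target posterior odds = 0.8/0.2 = 4.
Require 6ⁿ ≥ 4 ÷ (3/997) = 3988/3.
6⁴ = 1296 falls short of 3988/3 but 6⁵ = 7776 reaches it, so n = 5.

5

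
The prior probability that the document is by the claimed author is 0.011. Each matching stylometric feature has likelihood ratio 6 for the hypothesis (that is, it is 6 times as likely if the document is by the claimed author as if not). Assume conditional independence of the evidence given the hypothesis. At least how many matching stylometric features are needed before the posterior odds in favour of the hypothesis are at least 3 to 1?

4

Prior odds: 0.011 ÷ 0.989 = 11/989.
Likelihood ratio per matching stylometric feature = 6.
Target odds = 3.
Require 6ⁿ ≥ 3 ÷ (11/989) = 2967/11.
6³ = 216 falls short of 2967/11 but 6⁴ = 1296 reaches it, so n = 4.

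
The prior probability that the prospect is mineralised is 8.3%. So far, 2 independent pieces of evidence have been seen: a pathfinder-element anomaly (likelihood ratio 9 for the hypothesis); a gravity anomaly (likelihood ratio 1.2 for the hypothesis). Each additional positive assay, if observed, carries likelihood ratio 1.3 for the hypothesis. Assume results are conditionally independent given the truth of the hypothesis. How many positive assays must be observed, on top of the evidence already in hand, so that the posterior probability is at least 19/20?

12

Prior odds = 0.083/0.917 = 83/917.
Combined Bayes factor of the evidence already in hand = 9 × 1.2 = 10.8.
Odds after that evidence = (83/917) × 10.8 = 4482/4585.
Target odds = 0.95/0.05 = 19.
Need 1.3ⁿ ≥ 19 ÷ (4482/4585) = 87115/4482.
1.3¹¹ ≈17.9216 falls short of 87115/4482 but 1.3¹² ≈23.2981 reaches it, so n = 12.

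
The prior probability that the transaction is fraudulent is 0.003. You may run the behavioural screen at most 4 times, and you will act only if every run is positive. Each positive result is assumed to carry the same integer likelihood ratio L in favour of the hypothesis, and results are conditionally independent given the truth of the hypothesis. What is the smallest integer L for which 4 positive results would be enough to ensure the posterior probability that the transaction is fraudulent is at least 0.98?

Prior odds = 0.003/0.997 = 3/997.
Target odds = 0.98/0.02 = 49.
Need L⁴ ≥ 49 ÷ (3/997) = 48853/3.
11⁴ = 14641 < 48853/3 ≤ 20736 = 12⁴, so L = 12.

12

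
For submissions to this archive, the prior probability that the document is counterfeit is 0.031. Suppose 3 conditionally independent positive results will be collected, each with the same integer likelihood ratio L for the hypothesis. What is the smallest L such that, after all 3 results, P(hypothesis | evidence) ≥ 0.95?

9

Prior odds = 0.031/0.969 = 31/969.
Target odds = 0.95/0.05 = 19.
Need L³ ≥ 19 ÷ (31/969) = 18411/31.
8³ = 512 < 18411/31 ≤ 729 = 9³, so L = 9.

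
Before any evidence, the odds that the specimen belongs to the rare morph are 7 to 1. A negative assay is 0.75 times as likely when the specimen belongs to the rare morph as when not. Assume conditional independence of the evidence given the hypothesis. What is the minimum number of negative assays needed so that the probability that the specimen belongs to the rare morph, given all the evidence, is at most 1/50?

21

Prior odds = 7.
Likelihood ratio per negative assay = 0.75.
Target odds: 0.02 ÷ 0.98 = 1/49.
Require 0.75ⁿ ≤ 1/49 ÷ 7 = 1/343.
0.75²⁰ ≈0.00317121 is still above 1/343 but 0.75²¹ ≈0.00237841 is at or below it, so n = 21.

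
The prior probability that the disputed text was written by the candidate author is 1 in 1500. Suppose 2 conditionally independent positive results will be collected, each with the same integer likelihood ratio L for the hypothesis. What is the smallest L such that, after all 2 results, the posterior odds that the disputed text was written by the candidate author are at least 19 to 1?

Prior odds = (1/1500)/(1499/1500) = 1/1499.
Target odds = 19.
Need L² ≥ 19 ÷ (1/1499) = 28481.
168² = 28224 < 28481 ≤ 28561 = 169², so L = 169.

169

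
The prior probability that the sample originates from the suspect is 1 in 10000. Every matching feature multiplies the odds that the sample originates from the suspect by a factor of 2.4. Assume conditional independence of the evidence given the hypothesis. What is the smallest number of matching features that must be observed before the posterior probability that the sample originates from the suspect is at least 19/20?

Prior odds = 0.0001/0.9999 = 1/9999.
Likelihood ratio per matching feature = 2.4.
Target posterior odds = 0.95/0.05 = 19.
Need (1/9999) × 2.4ⁿ ≥ 19, i.e. 2.4ⁿ ≥ 189981.
2.4¹³ ≈87648.8 falls short of 189981 but 2.4¹⁴ ≈210357 reaches it, so n = 14.

14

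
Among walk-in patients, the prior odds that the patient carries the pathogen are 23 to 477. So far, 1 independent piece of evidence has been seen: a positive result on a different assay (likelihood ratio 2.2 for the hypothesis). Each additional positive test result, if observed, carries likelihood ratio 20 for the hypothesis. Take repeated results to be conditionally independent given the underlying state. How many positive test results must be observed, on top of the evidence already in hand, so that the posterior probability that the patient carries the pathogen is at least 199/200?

Prior odds = 23/477.
Bayes factor of the evidence already in hand = 2.2.
Odds after that evidence = (23/477) × 2.2 = 253/2385.
Target odds = 0.995/0.005 = 199.
Need 20ⁿ ≥ 199 ÷ (253/2385) = 474615/253.
20² = 400 falls short of 474615/253 but 20³ = 8000 reaches it, so n = 3.

3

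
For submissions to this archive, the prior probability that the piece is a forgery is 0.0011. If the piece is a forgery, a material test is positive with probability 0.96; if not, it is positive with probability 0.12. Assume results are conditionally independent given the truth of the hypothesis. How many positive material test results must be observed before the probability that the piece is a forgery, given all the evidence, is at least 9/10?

Prior odds: 0.0011 ÷ 0.9989 = 11/9989.
Likelihood ratio of a positive = 0.96/0.12 = 8.
Target odds: 0.9 ÷ 0.1 = 9.
Require 8ⁿ ≥ 9 ÷ (11/9989) = 89901/11.
8⁴ = 4096 falls short of 89901/11 but 8⁵ = 32768 reaches it, so n = 5.

5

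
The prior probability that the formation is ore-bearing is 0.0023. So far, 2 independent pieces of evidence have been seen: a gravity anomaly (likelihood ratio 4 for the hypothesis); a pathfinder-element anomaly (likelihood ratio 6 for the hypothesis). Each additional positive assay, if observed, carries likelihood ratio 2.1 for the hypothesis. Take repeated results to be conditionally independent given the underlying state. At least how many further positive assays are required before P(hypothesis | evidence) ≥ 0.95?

8

Prior odds = 0.0023/0.9977 = 23/9977.
Combined Bayes factor of the evidence already in hand = 4 × 6 = 24.
Odds after that evidence = (23/9977) × 24 = 552/9977.
Target odds = 0.95/0.05 = 19.
Need 2.1ⁿ ≥ 19 ÷ (552/9977) = 189563/552.
2.1⁷ ≈180.109 falls short of 189563/552 but 2.1⁸ ≈378.229 reaches it, so n = 8.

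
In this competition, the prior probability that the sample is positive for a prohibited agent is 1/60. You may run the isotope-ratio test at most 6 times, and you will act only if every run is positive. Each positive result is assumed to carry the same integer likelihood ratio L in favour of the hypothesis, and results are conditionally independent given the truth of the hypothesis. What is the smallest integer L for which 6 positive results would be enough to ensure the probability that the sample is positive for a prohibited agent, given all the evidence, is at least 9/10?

Prior odds = (1/60)/(59/60) = 1/59.
Target odds = 0.9/0.1 = 9.
Need L⁶ ≥ 9 ÷ (1/59) = 531.
2⁶ = 64 < 531 ≤ 729 = 3⁶, so L = 3.

3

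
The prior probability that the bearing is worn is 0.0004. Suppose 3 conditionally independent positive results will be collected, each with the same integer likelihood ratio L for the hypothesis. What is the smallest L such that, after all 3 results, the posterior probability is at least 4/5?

Prior odds = 0.0004/0.9996 = 1/2499.
Target odds = 0.8/0.2 = 4.
Need L³ ≥ 4 ÷ (1/2499) = 9996.
21³ = 9261 < 9996 ≤ 10648 = 22³, so L = 22.

22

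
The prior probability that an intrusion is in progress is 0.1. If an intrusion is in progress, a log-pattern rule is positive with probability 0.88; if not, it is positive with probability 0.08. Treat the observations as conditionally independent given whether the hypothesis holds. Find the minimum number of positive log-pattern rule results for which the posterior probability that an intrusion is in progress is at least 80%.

Prior odds = 0.1/0.9 = 1/9.
Likelihood ratio of a positive = 0.88/0.08 = 11.
Target posterior odds = 0.8/0.2 = 4.
Need (1/9) × 11ⁿ ≥ 4, i.e. 11ⁿ ≥ 36.
11¹ = 11 falls short of 36 but 11² = 121 reaches it, so n = 2.

2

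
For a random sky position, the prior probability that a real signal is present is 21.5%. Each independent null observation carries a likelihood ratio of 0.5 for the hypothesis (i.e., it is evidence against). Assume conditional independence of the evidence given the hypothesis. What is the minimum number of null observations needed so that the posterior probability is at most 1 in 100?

5

Prior odds: 0.215 ÷ 0.785 = 43/157.
Likelihood ratio per null observation = 0.5.
Target posterior odds = 0.01/0.99 = 1/99.
Require 0.5ⁿ ≤ 1/99 ÷ (43/157) = 157/4257.
0.5⁴ = 0.0625 is still above 157/4257 but 0.5⁵ = 0.03125 is at or below it, so n = 5.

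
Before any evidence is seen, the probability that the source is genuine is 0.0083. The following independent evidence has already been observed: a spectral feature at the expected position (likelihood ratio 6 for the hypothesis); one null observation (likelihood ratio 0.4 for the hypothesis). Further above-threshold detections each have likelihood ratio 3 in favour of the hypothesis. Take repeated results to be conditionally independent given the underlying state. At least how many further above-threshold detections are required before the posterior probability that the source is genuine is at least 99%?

8

Prior odds = 0.0083/0.9917 = 83/9917.
Combined Bayes factor of the evidence already in hand = 6 × 0.4 = 2.4.
Odds after that evidence = (83/9917) × 2.4 = 996/49585.
Target odds = 0.99/0.01 = 99.
Need 3ⁿ ≥ 99 ÷ (996/49585) = 1636305/332.
3⁷ = 2187 falls short of 1636305/332 but 3⁸ = 6561 reaches it, so n = 8.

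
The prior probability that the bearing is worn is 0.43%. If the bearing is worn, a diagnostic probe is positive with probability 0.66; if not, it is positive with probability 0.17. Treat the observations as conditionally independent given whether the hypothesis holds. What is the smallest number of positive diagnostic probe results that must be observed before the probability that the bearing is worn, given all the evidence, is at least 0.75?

Prior odds = 0.0043/0.9957 = 43/9957.
Likelihood ratio of a positive = 0.66/0.17 = 66/17.
Target odds: 0.75 ÷ 0.25 = 3.
Need (43/9957) × (66/17)ⁿ ≥ 3, i.e. (66/17)ⁿ ≥ 29871/43.
(66/17)⁴ = 18974736/83521 falls short of 29871/43 but (66/17)⁵ ≈882.013 reaches it, so n = 5.

5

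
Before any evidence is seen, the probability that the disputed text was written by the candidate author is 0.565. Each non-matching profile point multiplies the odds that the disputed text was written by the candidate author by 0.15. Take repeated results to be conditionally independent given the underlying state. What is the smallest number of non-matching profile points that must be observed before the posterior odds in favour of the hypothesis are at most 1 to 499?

Prior odds = 0.565/0.435 = 113/87.
Likelihood ratio per non-matching profile point = 0.15.
Target odds = 1/499.
Need (113/87) × 0.15ⁿ ≤ 1/499, i.e. 0.15ⁿ ≤ 87/56387.
0.15³ = 0.003375 is still above 87/56387 but 0.15⁴ = 81/160000 is at or below it, so n = 4.

4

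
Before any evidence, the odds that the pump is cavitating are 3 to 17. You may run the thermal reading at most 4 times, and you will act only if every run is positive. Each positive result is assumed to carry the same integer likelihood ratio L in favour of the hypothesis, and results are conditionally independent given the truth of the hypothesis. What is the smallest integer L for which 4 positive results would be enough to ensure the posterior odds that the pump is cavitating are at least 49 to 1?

Prior odds = 3/17.
Target odds = 49.
Need L⁴ ≥ 49 ÷ (3/17) = 833/3.
4⁴ = 256 < 833/3 ≤ 625 = 5⁴, so L = 5.

5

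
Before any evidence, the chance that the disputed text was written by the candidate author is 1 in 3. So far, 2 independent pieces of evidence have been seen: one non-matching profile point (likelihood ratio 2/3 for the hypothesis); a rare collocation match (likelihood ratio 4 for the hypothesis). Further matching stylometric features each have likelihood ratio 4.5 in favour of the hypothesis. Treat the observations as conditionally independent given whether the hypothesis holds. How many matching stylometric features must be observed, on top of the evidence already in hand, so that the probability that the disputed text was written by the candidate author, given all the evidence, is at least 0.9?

2

Prior odds = (1/3)/(2/3) = 0.5.
Combined Bayes factor of the evidence already in hand = (2/3) × 4 = 8/3.
Odds after that evidence = 0.5 × 8/3 = 4/3.
Target odds = 0.9/0.1 = 9.
Need 4.5ⁿ ≥ 9 ÷ (4/3) = 6.75.
4.5¹ = 4.5 falls short of 6.75 but 4.5² = 20.25 reaches it, so n = 2.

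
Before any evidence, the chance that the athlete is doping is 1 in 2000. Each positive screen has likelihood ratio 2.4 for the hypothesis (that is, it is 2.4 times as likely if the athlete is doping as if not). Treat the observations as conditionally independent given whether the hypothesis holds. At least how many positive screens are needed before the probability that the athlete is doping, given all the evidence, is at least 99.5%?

Prior odds = 0.0005/0.9995 = 1/1999.
Likelihood ratio per positive screen = 2.4.
Target odds: 0.995 ÷ 0.005 = 199.
Need (1/1999) × 2.4ⁿ ≥ 199, i.e. 2.4ⁿ ≥ 397801.
2.4¹⁴ ≈210357 falls short of 397801 but 2.4¹⁵ ≈504857 reaches it, so n = 15.

15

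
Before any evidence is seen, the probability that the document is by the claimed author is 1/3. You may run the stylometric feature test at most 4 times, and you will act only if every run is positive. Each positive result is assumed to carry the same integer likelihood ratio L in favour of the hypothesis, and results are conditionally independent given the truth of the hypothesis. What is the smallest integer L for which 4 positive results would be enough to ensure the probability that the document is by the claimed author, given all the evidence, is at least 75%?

Prior odds = (1/3)/(2/3) = 0.5.
Target odds = 0.75/0.25 = 3.
Need L⁴ ≥ 3 ÷ 0.5 = 6.
1⁴ = 1 < 6 ≤ 16 = 2⁴, so L = 2.

2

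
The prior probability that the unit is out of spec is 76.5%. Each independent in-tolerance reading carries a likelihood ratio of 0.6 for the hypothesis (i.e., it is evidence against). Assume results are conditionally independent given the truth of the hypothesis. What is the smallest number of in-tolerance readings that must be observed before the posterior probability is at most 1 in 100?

Prior odds = 0.765/0.235 = 153/47.
Likelihood ratio per in-tolerance reading = 0.6.
Target posterior odds = 0.01/0.99 = 1/99.
Require 0.6ⁿ ≤ 1/99 ÷ (153/47) = 47/15147.
0.6¹¹ = 177147/48828125 is still above 47/15147 but 0.6¹² = 531441/244140625 is at or below it, so n = 12.

12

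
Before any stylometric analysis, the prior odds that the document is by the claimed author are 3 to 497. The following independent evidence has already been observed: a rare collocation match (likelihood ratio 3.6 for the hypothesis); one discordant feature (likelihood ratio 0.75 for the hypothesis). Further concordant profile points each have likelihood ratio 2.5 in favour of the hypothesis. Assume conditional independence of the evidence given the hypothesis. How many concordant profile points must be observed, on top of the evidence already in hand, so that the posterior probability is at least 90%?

7

Prior odds = 3/497.
Combined Bayes factor of the evidence already in hand = 3.6 × 0.75 = 2.7.
Odds after that evidence = (3/497) × 2.7 = 81/4970.
Target odds = 0.9/0.1 = 9.
Need 2.5ⁿ ≥ 9 ÷ (81/4970) = 4970/9.
2.5⁶ = 244.140625 falls short of 4970/9 but 2.5⁷ = 610.3515625 reaches it, so n = 7.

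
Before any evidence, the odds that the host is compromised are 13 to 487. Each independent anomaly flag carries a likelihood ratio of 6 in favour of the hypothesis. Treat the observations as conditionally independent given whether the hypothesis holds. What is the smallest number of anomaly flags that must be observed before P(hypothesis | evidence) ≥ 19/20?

Prior odds = 13/487.
Likelihood ratio per anomaly flag = 6.
Target odds: 0.95 ÷ 0.05 = 19.
Require 6ⁿ ≥ 19 ÷ (13/487) = 9253/13.
6³ = 216 falls short of 9253/13 but 6⁴ = 1296 reaches it, so n = 4.

4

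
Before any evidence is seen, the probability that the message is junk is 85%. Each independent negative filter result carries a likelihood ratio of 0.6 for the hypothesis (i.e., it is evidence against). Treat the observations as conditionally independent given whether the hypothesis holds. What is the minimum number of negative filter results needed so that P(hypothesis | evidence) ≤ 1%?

13

Prior odds = 0.85/0.15 = 17/3.
Likelihood ratio per negative filter result = 0.6.
Target posterior odds = 0.01/0.99 = 1/99.
Require 0.6ⁿ ≤ 1/99 ÷ (17/3) = 1/561.
0.6¹² = 531441/244140625 is still above 1/561 but 0.6¹³ ≈0.00130607 is at or below it, so n = 13.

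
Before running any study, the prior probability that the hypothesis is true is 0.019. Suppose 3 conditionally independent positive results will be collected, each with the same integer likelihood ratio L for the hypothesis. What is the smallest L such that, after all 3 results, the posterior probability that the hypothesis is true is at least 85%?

7

Prior odds = 0.019/0.981 = 19/981.
Target odds = 0.85/0.15 = 17/3.
Need L³ ≥ 17/3 ÷ (19/981) = 5559/19.
6³ = 216 < 5559/19 ≤ 343 = 7³, so L = 7.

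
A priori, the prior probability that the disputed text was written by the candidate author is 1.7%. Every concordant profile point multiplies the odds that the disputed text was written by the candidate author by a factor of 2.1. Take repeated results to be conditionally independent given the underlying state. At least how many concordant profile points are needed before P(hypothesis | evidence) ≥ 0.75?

Prior odds: 0.017 ÷ 0.983 = 17/983.
Likelihood ratio per concordant profile point = 2.1.
Target posterior odds = 0.75/0.25 = 3.
Require 2.1ⁿ ≥ 3 ÷ (17/983) = 2949/17.
2.1⁶ = 85766121/1000000 falls short of 2949/17 but 2.1⁷ ≈180.109 reaches it, so n = 7.

7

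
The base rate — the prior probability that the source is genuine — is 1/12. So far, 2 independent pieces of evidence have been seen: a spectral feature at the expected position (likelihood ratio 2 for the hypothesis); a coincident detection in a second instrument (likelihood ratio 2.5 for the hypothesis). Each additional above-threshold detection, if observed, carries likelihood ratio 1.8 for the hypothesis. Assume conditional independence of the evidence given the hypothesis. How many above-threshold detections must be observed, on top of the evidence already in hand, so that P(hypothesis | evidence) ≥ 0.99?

Prior odds = (1/12)/(11/12) = 1/11.
Combined Bayes factor of the evidence already in hand = 2 × 2.5 = 5.
Odds after that evidence = (1/11) × 5 = 5/11.
Target odds = 0.99/0.01 = 99.
Need 1.8ⁿ ≥ 99 ÷ (5/11) = 217.8.
1.8⁹ = 387420489/1953125 falls short of 217.8 but 1.8¹⁰ ≈357.047 reaches it, so n = 10.

10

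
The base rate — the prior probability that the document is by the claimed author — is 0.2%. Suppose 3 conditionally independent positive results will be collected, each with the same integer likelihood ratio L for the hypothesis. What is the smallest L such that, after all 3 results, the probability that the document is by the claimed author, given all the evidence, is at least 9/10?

17

Prior odds = 0.002/0.998 = 1/499.
Target odds = 0.9/0.1 = 9.
Need L³ ≥ 9 ÷ (1/499) = 4491.
16³ = 4096 < 4491 ≤ 4913 = 17³, so L = 17.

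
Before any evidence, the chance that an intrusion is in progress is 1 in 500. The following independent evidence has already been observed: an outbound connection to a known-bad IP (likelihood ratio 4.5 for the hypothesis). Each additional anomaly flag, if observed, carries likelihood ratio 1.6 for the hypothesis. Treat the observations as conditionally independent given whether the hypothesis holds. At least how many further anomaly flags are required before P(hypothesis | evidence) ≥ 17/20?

Prior odds = 0.002/0.998 = 1/499.
Bayes factor of the evidence already in hand = 4.5.
Odds after that evidence = (1/499) × 4.5 = 9/998.
Target odds = 0.85/0.15 = 17/3.
Need 1.6ⁿ ≥ 17/3 ÷ (9/998) = 16966/27.
1.6¹³ ≈450.36 falls short of 16966/27 but 1.6¹⁴ ≈720.576 reaches it, so n = 14.

14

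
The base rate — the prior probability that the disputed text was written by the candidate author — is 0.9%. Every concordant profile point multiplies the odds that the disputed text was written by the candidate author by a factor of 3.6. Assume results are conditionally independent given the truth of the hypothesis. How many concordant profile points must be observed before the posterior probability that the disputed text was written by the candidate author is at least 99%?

8

Prior odds: 0.009 ÷ 0.991 = 9/991.
Likelihood ratio per concordant profile point = 3.6.
Target odds: 0.99 ÷ 0.01 = 99.
Need (9/991) × 3.6ⁿ ≥ 99, i.e. 3.6ⁿ ≥ 10901.
3.6⁷ = 612220032/78125 falls short of 10901 but 3.6⁸ ≈28211.1 reaches it, so n = 8.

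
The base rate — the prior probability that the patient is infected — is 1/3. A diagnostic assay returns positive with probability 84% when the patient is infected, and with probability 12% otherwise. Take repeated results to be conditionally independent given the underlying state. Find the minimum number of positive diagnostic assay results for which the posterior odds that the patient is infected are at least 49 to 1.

Prior odds: (1/3) ÷ (2/3) = 0.5.
Likelihood ratio of a positive result = 0.84/0.12 = 7.
Target odds = 49.
Require 7ⁿ ≥ 49 ÷ 0.5 = 98.
7² = 49 falls short of 98 but 7³ = 343 reaches it, so n = 3.

3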